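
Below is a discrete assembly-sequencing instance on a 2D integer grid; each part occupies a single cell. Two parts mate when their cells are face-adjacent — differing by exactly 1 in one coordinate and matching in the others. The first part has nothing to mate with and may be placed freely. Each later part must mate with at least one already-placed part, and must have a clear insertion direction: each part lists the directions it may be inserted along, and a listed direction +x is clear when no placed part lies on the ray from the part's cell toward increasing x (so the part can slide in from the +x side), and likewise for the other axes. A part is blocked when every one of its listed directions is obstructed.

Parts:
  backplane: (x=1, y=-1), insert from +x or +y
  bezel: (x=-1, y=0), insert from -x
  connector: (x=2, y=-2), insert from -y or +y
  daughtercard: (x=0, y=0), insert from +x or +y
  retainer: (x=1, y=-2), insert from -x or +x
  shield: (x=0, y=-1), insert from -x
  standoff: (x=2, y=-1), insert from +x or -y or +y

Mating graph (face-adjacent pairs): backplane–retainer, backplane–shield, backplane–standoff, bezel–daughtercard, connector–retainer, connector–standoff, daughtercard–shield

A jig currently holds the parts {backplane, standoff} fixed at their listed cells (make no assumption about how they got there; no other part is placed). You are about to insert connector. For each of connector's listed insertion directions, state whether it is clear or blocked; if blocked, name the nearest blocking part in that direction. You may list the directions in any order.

-y: ray from connector(2, -2) has no placed part ⇒ clear
+y: nearest on ray is standoff@(2, -1) ⇒ blocked

+y: blocked by standoff; -y: clear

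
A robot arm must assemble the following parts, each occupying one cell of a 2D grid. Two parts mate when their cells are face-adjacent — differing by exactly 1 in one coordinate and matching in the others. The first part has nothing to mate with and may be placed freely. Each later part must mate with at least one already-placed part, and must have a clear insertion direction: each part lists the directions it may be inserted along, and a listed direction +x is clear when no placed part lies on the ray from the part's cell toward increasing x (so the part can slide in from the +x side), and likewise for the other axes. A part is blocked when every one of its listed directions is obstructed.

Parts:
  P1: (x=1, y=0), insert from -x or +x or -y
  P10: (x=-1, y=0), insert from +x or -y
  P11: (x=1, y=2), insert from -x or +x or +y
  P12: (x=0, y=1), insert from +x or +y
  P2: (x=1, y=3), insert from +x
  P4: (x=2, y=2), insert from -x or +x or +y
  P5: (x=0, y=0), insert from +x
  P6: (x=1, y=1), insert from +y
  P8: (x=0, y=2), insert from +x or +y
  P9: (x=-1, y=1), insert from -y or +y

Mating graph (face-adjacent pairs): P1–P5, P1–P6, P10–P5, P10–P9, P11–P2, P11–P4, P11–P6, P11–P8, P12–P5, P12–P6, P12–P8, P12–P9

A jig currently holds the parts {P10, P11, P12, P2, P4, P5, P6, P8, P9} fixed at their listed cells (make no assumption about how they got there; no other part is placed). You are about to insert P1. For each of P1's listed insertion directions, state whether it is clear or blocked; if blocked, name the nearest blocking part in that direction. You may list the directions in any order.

-x: nearest on ray is P5@(0, 0) ⇒ blocked
+x: ray from P1(1, 0) has no placed part ⇒ clear
-y: ray from P1(1, 0) has no placed part ⇒ clear

+x: clear; -x: blocked by P5; -y: clear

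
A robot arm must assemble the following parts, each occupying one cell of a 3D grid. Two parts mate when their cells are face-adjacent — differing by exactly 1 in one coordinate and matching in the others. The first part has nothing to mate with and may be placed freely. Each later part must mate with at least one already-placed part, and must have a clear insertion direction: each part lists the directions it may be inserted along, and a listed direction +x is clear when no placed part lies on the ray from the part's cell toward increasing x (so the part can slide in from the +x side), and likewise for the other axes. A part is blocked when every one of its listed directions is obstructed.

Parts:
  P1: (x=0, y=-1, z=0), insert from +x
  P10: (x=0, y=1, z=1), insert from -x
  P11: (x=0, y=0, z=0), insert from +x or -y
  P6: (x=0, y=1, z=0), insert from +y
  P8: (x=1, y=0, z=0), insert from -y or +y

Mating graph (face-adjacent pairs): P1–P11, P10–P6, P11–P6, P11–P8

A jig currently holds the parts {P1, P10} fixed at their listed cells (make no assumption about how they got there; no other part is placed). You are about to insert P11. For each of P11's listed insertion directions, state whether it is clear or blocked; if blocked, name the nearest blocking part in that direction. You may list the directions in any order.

+x: clear; -y: blocked by P1

+x: ray from P11(0, 0, 0) has no placed part ⇒ clear
-y: nearest on ray is P1@(0, -1, 0) ⇒ blocked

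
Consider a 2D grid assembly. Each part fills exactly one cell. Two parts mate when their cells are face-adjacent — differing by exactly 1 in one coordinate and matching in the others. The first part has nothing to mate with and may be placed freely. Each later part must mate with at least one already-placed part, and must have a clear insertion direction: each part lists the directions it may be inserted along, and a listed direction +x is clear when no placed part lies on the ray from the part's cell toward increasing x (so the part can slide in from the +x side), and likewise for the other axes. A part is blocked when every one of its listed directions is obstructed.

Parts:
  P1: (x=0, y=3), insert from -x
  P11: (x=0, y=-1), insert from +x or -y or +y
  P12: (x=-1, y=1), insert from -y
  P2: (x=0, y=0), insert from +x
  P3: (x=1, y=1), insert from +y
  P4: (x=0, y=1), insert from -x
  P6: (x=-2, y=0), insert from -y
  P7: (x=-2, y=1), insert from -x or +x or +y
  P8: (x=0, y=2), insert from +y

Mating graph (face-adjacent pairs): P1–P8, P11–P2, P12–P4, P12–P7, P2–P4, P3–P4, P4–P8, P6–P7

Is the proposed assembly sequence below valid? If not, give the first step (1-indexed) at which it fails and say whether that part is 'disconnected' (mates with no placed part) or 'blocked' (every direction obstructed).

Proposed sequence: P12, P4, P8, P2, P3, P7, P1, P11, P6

1. P12@(-1, 1) [-y clear] — {P12}
2. P4@(0, 1) — -x all obstructed ⇒ blocked

Invalid at step 2 (blocked)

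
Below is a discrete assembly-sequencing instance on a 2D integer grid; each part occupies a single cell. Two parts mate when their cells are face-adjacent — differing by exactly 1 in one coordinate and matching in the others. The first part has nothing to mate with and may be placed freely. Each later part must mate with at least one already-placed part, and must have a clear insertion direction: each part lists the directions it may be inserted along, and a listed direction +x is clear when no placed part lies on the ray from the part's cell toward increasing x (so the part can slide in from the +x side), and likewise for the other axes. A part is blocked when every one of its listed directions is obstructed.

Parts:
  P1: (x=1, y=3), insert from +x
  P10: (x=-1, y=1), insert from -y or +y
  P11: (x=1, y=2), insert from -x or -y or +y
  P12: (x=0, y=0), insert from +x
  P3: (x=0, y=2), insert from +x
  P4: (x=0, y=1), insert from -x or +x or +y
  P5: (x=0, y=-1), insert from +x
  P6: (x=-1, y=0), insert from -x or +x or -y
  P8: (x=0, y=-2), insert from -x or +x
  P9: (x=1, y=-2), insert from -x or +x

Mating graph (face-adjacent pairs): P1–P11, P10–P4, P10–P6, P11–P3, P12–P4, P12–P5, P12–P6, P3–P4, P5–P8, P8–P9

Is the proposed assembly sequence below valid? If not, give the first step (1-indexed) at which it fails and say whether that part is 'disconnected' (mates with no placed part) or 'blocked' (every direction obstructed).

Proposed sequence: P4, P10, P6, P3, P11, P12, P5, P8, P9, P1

Valid

1. P4@(0, 1) [-x clear] — {P4}
2. P10@(-1, 1) [-y clear] — {P10, P4}
3. P6@(-1, 0) [-x clear] — {P10, P4, P6}
4. P3@(0, 2) [+x clear] — {P10, P3, P4, P6}
5. P11@(1, 2) [-y clear] — {P10, P11, P3, P4, P6}
6. P12@(0, 0) [+x clear] — {P10, P11, P12, P3, P4, P6}
7. P5@(0, -1) [+x clear] — {P10, P11, P12, P3, P4, P5, P6}
8. P8@(0, -2) [-x clear] — {P10, P11, P12, P3, P4, P5, P6, P8}
9. P9@(1, -2) [+x clear] — {P10, P11, P12, P3, P4, P5, P6, P8, P9}
10. P1@(1, 3) [+x clear] — {P1, P10, P11, P12, P3, P4, P5, P6, P8, P9}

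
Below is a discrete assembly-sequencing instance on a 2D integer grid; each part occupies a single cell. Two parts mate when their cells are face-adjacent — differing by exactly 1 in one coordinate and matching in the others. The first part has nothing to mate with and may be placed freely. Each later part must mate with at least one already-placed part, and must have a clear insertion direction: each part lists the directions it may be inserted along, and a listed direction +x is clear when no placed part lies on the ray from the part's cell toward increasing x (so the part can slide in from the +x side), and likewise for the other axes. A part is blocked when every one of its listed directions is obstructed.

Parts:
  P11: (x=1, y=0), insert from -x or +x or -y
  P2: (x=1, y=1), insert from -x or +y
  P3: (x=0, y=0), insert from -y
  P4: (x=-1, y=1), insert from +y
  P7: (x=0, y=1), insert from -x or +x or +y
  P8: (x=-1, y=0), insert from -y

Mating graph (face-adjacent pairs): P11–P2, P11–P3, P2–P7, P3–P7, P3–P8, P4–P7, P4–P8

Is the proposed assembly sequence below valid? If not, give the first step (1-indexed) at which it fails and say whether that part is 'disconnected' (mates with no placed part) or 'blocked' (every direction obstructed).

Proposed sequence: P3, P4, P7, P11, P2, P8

1. P3@(0, 0) [-y clear] — {P3}
2. P4@(-1, 1) — no placed neighbour ⇒ disconnected

Invalid at step 2 (disconnected)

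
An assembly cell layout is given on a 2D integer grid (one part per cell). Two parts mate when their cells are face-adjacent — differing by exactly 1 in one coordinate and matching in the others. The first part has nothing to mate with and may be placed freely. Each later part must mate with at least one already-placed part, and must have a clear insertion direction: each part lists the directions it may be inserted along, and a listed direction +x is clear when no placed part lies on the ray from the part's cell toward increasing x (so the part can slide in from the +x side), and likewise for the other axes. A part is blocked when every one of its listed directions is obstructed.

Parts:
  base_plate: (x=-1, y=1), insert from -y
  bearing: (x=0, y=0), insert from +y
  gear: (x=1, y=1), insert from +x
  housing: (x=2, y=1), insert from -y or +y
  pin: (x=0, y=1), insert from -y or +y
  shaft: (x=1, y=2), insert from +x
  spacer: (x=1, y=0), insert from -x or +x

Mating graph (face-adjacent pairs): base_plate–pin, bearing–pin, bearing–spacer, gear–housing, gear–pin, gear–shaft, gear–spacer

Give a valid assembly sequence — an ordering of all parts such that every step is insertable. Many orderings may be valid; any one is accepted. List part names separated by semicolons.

shaft; gear; housing; spacer; bearing; pin; base_plate

1. shaft@(1, 2) [+x clear] — {shaft}
2. gear@(1, 1) [+x clear] — {gear, shaft}
3. housing@(2, 1) [-y clear] — {gear, housing, shaft}
4. spacer@(1, 0) [-x clear] — {gear, housing, shaft, spacer}
5. bearing@(0, 0) [+y clear] — {bearing, gear, housing, shaft, spacer}
6. pin@(0, 1) [+y clear] — {bearing, gear, housing, pin, shaft, spacer}
7. base_plate@(-1, 1) [-y clear] — {base_plate, bearing, gear, housing, pin, shaft, spacer}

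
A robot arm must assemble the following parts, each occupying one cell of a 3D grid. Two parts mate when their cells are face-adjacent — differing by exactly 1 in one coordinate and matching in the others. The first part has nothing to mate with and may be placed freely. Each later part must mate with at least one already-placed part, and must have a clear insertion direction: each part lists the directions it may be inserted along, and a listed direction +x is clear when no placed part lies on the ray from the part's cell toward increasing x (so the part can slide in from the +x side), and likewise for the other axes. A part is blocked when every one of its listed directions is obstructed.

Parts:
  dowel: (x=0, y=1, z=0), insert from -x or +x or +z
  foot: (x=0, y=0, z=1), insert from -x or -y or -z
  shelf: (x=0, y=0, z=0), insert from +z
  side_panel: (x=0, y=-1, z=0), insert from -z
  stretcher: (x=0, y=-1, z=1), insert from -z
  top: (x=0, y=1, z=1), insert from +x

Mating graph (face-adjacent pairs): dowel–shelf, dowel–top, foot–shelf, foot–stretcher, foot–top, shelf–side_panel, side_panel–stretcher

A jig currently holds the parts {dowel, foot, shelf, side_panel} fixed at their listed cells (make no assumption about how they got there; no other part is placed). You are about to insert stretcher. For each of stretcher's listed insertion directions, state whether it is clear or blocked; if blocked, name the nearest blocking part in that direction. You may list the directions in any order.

-z: nearest on ray is side_panel@(0, -1, 0) ⇒ blocked

-z: blocked by side_panel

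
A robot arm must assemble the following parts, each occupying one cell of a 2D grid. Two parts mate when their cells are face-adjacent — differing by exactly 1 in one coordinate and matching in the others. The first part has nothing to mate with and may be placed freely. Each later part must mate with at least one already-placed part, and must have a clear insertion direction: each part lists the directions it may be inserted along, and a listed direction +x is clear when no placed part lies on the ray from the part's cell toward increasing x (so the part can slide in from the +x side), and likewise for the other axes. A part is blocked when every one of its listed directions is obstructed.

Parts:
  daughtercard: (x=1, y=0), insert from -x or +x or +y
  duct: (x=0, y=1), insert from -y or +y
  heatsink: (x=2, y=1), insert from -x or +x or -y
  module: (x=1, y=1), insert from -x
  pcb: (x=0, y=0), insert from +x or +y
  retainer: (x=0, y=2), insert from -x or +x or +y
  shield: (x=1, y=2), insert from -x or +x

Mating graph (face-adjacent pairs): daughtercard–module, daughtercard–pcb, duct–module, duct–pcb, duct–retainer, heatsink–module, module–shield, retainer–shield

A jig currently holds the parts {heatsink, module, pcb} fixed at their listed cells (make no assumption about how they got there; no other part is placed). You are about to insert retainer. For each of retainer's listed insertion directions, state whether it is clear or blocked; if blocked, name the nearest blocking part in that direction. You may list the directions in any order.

-x: ray from retainer(0, 2) has no placed part ⇒ clear
+x: ray from retainer(0, 2) has no placed part ⇒ clear
+y: ray from retainer(0, 2) has no placed part ⇒ clear

+x: clear; +y: clear; -x: clear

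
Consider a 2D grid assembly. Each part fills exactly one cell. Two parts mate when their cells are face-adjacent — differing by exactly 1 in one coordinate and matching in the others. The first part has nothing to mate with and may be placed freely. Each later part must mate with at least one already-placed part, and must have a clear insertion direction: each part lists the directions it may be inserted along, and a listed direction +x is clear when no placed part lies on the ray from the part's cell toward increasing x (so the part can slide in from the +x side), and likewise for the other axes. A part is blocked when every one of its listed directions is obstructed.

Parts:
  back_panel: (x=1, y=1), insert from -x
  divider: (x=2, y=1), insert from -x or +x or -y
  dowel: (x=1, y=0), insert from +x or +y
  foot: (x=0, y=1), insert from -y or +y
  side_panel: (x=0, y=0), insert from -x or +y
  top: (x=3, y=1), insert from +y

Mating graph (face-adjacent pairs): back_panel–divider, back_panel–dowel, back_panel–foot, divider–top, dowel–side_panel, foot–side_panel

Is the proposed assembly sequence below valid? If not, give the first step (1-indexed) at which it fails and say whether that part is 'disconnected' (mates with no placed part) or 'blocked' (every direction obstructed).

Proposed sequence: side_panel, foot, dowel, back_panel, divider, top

1. side_panel@(0, 0) [-x clear] — {side_panel}
2. foot@(0, 1) [+y clear] — {foot, side_panel}
3. dowel@(1, 0) [+x clear] — {dowel, foot, side_panel}
4. back_panel@(1, 1) — -x all obstructed ⇒ blocked

Invalid at step 4 (blocked)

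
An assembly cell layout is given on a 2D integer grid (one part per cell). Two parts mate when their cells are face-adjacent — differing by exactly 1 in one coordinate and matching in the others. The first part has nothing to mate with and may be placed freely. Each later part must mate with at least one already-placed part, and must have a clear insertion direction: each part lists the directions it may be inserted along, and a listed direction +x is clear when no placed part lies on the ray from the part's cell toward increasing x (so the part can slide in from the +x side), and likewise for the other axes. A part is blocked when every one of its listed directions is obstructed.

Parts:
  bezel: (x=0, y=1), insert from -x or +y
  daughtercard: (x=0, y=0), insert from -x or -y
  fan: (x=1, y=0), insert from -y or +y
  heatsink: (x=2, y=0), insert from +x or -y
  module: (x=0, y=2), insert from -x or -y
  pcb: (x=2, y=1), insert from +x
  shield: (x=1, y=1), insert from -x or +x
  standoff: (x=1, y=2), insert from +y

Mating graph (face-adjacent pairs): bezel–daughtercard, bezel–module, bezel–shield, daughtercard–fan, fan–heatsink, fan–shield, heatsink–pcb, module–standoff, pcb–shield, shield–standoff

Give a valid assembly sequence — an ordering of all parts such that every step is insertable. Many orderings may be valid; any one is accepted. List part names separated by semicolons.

1. daughtercard@(0, 0) [-x clear] — {daughtercard}
2. fan@(1, 0) [-y clear] — {daughtercard, fan}
3. bezel@(0, 1) [-x clear] — {bezel, daughtercard, fan}
4. heatsink@(2, 0) [+x clear] — {bezel, daughtercard, fan, heatsink}
5. module@(0, 2) [-x clear] — {bezel, daughtercard, fan, heatsink, module}
6. standoff@(1, 2) [+y clear] — {bezel, daughtercard, fan, heatsink, module, standoff}
7. shield@(1, 1) [+x clear] — {bezel, daughtercard, fan, heatsink, module, shield, standoff}
8. pcb@(2, 1) [+x clear] — {bezel, daughtercard, fan, heatsink, module, pcb, shield, standoff}

daughtercard; fan; bezel; heatsink; module; standoff; shield; pcb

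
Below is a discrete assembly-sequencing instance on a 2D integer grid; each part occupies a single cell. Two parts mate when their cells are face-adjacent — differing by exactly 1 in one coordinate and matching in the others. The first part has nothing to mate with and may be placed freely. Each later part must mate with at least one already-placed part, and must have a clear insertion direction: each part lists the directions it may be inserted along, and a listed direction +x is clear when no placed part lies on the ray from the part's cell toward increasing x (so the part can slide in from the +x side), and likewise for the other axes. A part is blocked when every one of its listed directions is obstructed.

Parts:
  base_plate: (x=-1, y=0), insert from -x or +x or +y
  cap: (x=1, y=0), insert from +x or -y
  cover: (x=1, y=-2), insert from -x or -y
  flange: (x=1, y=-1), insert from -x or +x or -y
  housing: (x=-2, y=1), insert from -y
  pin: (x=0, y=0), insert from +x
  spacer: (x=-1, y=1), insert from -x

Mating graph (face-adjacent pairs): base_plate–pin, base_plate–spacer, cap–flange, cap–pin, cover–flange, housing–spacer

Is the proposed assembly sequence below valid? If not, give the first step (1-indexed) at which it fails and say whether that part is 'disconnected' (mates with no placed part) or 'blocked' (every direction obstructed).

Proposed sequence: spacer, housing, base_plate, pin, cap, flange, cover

1. spacer@(-1, 1) [-x clear] — {spacer}
2. housing@(-2, 1) [-y clear] — {housing, spacer}
3. base_plate@(-1, 0) [-x clear] — {base_plate, housing, spacer}
4. pin@(0, 0) [+x clear] — {base_plate, housing, pin, spacer}
5. cap@(1, 0) [+x clear] — {base_plate, cap, housing, pin, spacer}
6. flange@(1, -1) [-x clear] — {base_plate, cap, flange, housing, pin, spacer}
7. cover@(1, -2) [-x clear] — {base_plate, cap, cover, flange, housing, pin, spacer}

Valid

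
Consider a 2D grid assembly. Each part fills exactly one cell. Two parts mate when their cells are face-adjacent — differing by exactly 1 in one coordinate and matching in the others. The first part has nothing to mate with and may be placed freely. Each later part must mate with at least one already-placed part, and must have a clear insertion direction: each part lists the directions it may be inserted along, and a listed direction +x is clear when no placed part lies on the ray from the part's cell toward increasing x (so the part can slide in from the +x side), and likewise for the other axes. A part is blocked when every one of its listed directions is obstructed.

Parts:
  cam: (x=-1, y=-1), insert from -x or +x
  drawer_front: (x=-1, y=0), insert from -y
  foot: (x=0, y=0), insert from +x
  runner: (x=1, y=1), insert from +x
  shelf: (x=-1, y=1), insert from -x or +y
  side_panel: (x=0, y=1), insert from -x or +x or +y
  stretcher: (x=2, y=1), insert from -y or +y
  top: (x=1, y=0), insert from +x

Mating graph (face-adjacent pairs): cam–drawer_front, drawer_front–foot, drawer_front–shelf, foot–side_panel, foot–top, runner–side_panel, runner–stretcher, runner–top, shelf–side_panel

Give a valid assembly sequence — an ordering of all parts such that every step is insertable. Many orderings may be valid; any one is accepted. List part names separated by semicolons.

side_panel; runner; foot; top; drawer_front; shelf; stretcher; cam

1. side_panel@(0, 1) [-x clear] — {side_panel}
2. runner@(1, 1) [+x clear] — {runner, side_panel}
3. foot@(0, 0) [+x clear] — {foot, runner, side_panel}
4. top@(1, 0) [+x clear] — {foot, runner, side_panel, top}
5. drawer_front@(-1, 0) [-y clear] — {drawer_front, foot, runner, side_panel, top}
6. shelf@(-1, 1) [-x clear] — {drawer_front, foot, runner, shelf, side_panel, top}
7. stretcher@(2, 1) [-y clear] — {drawer_front, foot, runner, shelf, side_panel, stretcher, top}
8. cam@(-1, -1) [-x clear] — {cam, drawer_front, foot, runner, shelf, side_panel, stretcher, top}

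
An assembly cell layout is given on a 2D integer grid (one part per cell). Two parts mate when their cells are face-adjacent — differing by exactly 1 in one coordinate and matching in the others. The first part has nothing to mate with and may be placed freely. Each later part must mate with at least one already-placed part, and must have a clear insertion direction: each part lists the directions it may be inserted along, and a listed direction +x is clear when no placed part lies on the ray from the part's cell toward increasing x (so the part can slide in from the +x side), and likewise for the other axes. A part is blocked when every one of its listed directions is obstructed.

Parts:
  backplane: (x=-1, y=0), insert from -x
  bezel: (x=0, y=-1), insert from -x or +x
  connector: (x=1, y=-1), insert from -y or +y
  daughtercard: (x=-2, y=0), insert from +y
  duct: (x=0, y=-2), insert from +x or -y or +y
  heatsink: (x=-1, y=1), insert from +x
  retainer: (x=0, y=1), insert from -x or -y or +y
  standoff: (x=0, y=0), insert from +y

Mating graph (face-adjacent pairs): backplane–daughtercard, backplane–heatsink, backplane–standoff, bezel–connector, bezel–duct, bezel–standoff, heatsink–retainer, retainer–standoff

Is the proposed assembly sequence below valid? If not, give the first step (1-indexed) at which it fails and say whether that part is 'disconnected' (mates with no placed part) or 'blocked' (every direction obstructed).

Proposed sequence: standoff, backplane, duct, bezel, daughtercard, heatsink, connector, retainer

Invalid at step 3 (disconnected)

1. standoff@(0, 0) [+y clear] — {standoff}
2. backplane@(-1, 0) [-x clear] — {backplane, standoff}
3. duct@(0, -2) — no placed neighbour ⇒ disconnected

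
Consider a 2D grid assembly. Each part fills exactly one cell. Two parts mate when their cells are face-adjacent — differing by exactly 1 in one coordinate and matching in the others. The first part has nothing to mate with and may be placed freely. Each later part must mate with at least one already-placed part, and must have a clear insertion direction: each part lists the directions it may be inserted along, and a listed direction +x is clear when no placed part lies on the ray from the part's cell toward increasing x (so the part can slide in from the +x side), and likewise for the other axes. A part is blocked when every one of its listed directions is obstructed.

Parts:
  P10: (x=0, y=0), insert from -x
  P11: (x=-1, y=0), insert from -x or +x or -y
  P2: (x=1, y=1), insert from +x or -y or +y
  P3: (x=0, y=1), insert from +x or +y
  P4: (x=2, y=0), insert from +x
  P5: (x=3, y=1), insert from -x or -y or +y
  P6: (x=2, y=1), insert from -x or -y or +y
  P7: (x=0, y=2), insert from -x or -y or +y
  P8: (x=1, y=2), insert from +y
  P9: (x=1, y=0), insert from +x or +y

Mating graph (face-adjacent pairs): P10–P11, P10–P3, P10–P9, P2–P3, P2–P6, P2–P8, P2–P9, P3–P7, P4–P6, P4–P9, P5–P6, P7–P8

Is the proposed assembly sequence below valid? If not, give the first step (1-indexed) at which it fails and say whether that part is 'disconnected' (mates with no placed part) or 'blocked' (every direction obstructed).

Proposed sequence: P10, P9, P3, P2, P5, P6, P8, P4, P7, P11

1. P10@(0, 0) [-x clear] — {P10}
2. P9@(1, 0) [+x clear] — {P10, P9}
3. P3@(0, 1) [+x clear] — {P10, P3, P9}
4. P2@(1, 1) [+x clear] — {P10, P2, P3, P9}
5. P5@(3, 1) — no placed neighbour ⇒ disconnected

Invalid at step 5 (disconnected)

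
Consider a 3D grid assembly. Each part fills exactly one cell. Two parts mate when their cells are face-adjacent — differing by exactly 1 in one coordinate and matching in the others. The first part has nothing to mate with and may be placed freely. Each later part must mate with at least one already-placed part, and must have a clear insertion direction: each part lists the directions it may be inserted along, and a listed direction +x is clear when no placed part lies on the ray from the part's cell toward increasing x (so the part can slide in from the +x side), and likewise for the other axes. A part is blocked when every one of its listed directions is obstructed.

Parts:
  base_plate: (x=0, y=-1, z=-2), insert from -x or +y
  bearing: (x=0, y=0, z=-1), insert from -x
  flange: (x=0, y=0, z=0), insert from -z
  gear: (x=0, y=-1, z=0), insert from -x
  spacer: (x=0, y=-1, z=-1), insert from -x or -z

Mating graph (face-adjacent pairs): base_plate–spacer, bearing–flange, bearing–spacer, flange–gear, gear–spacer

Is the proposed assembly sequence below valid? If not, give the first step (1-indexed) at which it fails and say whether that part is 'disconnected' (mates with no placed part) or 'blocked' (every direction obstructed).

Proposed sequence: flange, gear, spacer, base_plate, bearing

1. flange@(0, 0, 0) [-z clear] — {flange}
2. gear@(0, -1, 0) [-x clear] — {flange, gear}
3. spacer@(0, -1, -1) [-x clear] — {flange, gear, spacer}
4. base_plate@(0, -1, -2) [-x clear] — {base_plate, flange, gear, spacer}
5. bearing@(0, 0, -1) [-x clear] — {base_plate, bearing, flange, gear, spacer}

Valid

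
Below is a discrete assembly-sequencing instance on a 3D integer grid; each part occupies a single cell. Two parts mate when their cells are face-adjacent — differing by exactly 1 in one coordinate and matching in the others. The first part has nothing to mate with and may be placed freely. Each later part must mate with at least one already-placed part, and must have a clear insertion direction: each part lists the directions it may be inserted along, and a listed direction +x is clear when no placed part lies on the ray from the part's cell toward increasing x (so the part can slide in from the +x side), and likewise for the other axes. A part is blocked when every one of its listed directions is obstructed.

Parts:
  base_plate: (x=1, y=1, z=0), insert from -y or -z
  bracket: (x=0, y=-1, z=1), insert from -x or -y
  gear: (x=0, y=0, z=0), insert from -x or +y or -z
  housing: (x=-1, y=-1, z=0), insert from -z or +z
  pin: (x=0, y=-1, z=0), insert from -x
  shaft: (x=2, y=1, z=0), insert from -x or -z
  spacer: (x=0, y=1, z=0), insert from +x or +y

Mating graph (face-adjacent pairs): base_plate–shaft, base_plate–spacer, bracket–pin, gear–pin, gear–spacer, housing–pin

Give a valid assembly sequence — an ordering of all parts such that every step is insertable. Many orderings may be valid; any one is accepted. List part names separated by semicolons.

1. base_plate@(1, 1, 0) [-y clear] — {base_plate}
2. spacer@(0, 1, 0) [+y clear] — {base_plate, spacer}
3. shaft@(2, 1, 0) [-z clear] — {base_plate, shaft, spacer}
4. gear@(0, 0, 0) [-x clear] — {base_plate, gear, shaft, spacer}
5. pin@(0, -1, 0) [-x clear] — {base_plate, gear, pin, shaft, spacer}
6. bracket@(0, -1, 1) [-x clear] — {base_plate, bracket, gear, pin, shaft, spacer}
7. housing@(-1, -1, 0) [-z clear] — {base_plate, bracket, gear, housing, pin, shaft, spacer}

base_plate; spacer; shaft; gear; pin; bracket; housing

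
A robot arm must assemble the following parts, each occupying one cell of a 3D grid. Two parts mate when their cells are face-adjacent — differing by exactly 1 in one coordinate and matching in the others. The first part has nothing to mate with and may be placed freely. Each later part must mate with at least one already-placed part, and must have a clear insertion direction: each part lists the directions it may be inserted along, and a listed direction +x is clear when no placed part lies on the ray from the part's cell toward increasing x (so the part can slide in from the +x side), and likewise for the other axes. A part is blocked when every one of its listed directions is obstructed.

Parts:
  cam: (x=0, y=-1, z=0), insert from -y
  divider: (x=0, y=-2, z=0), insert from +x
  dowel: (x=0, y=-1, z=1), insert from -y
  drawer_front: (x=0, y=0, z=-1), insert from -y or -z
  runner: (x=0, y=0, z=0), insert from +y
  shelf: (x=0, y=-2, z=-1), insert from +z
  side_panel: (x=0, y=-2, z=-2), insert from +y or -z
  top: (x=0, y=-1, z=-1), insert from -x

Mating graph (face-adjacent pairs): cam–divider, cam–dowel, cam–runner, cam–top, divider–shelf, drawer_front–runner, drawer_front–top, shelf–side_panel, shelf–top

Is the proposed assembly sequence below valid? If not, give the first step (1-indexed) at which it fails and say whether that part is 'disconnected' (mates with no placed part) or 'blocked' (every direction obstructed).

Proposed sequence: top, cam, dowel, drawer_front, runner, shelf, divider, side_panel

Valid

1. top@(0, -1, -1) [-x clear] — {top}
2. cam@(0, -1, 0) [-y clear] — {cam, top}
3. dowel@(0, -1, 1) [-y clear] — {cam, dowel, top}
4. drawer_front@(0, 0, -1) [-z clear] — {cam, dowel, drawer_front, top}
5. runner@(0, 0, 0) [+y clear] — {cam, dowel, drawer_front, runner, top}
6. shelf@(0, -2, -1) [+z clear] — {cam, dowel, drawer_front, runner, shelf, top}
7. divider@(0, -2, 0) [+x clear] — {cam, divider, dowel, drawer_front, runner, shelf, top}
8. side_panel@(0, -2, -2) [+y clear] — {cam, divider, dowel, drawer_front, runner, shelf, side_panel, top}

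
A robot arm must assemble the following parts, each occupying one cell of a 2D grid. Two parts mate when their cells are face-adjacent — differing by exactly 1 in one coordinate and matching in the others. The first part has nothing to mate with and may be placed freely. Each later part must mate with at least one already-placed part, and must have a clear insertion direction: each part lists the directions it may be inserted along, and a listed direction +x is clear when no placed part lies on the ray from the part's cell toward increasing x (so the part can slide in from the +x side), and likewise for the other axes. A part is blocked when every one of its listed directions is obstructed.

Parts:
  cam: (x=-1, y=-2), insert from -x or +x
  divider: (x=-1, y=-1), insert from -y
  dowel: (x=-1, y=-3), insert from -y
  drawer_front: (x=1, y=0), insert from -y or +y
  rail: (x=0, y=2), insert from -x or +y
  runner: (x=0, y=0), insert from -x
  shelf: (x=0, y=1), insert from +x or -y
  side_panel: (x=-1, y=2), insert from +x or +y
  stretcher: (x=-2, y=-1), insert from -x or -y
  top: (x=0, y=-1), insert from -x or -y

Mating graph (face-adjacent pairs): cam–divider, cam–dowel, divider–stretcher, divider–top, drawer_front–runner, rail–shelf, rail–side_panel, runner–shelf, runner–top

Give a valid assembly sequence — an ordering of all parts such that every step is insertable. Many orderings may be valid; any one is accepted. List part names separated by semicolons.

1. runner@(0, 0) [-x clear] — {runner}
2. shelf@(0, 1) [+x clear] — {runner, shelf}
3. rail@(0, 2) [-x clear] — {rail, runner, shelf}
4. side_panel@(-1, 2) [+y clear] — {rail, runner, shelf, side_panel}
5. drawer_front@(1, 0) [-y clear] — {drawer_front, rail, runner, shelf, side_panel}
6. top@(0, -1) [-x clear] — {drawer_front, rail, runner, shelf, side_panel, top}
7. divider@(-1, -1) [-y clear] — {divider, drawer_front, rail, runner, shelf, side_panel, top}
8. stretcher@(-2, -1) [-x clear] — {divider, drawer_front, rail, runner, shelf, side_panel, stretcher, top}
9. cam@(-1, -2) [-x clear] — {cam, divider, drawer_front, rail, runner, shelf, side_panel, stretcher, top}
10. dowel@(-1, -3) [-y clear] — {cam, divider, dowel, drawer_front, rail, runner, shelf, side_panel, stretcher, top}

runner; shelf; rail; side_panel; drawer_front; top; divider; stretcher; cam; dowel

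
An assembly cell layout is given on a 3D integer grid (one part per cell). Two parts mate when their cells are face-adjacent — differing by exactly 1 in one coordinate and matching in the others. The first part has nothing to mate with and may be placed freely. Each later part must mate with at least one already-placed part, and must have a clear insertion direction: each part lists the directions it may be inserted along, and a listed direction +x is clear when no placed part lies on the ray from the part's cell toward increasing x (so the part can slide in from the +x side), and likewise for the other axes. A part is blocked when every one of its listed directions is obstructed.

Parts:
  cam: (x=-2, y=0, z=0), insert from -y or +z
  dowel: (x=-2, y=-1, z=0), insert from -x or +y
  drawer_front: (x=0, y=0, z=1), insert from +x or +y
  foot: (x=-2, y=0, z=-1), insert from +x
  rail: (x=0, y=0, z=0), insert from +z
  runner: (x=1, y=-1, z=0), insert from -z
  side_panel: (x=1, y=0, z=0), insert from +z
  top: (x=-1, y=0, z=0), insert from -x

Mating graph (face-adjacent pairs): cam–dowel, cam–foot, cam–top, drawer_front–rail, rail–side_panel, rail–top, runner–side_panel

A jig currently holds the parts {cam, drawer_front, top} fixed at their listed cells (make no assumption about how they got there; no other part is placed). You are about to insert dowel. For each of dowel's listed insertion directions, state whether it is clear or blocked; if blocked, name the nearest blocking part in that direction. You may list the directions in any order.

-x: ray from dowel(-2, -1, 0) has no placed part ⇒ clear
+y: nearest on ray is cam@(-2, 0, 0) ⇒ blocked

+y: blocked by cam; -x: clear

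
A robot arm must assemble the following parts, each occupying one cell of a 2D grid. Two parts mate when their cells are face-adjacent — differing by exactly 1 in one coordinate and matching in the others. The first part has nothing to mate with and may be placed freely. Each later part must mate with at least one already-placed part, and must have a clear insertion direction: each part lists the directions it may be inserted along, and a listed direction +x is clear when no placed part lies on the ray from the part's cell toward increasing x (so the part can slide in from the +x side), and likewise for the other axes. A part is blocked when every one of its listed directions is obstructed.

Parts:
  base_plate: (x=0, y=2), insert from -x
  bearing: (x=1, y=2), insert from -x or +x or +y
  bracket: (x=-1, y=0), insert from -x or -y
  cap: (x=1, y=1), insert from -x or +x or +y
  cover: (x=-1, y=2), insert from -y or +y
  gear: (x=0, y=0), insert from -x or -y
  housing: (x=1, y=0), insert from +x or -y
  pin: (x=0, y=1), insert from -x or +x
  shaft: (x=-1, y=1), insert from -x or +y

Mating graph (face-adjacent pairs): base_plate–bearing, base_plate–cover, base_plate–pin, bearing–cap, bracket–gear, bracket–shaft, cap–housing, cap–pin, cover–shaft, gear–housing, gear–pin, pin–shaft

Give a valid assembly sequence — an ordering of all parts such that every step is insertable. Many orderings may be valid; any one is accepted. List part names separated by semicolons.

cap; bearing; pin; gear; shaft; bracket; housing; base_plate; cover

1. cap@(1, 1) [-x clear] — {cap}
2. bearing@(1, 2) [-x clear] — {bearing, cap}
3. pin@(0, 1) [-x clear] — {bearing, cap, pin}
4. gear@(0, 0) [-x clear] — {bearing, cap, gear, pin}
5. shaft@(-1, 1) [-x clear] — {bearing, cap, gear, pin, shaft}
6. bracket@(-1, 0) [-x clear] — {bearing, bracket, cap, gear, pin, shaft}
7. housing@(1, 0) [+x clear] — {bearing, bracket, cap, gear, housing, pin, shaft}
8. base_plate@(0, 2) [-x clear] — {base_plate, bearing, bracket, cap, gear, housing, pin, shaft}
9. cover@(-1, 2) [+y clear] — {base_plate, bearing, bracket, cap, cover, gear, housing, pin, shaft}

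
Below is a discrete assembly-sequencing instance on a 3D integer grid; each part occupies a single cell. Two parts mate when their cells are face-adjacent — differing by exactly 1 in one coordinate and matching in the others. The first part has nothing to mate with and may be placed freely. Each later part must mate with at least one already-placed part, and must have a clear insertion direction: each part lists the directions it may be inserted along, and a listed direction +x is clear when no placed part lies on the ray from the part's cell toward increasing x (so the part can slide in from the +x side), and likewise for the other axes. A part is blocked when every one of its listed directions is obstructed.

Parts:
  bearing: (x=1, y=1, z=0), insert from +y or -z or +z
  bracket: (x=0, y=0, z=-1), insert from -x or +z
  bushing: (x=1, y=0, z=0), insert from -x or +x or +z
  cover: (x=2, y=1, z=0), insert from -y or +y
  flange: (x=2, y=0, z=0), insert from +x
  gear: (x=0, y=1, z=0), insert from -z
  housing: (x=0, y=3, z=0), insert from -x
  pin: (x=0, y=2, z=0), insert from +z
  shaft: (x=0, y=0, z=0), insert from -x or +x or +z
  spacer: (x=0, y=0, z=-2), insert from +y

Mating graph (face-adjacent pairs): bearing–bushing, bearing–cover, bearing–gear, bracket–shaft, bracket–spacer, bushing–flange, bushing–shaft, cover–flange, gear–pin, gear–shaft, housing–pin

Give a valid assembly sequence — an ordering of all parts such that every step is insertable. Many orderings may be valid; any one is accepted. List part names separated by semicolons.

housing; pin; gear; shaft; bracket; bearing; spacer; cover; flange; bushing

1. housing@(0, 3, 0) [-x clear] — {housing}
2. pin@(0, 2, 0) [+z clear] — {housing, pin}
3. gear@(0, 1, 0) [-z clear] — {gear, housing, pin}
4. shaft@(0, 0, 0) [-x clear] — {gear, housing, pin, shaft}
5. bracket@(0, 0, -1) [-x clear] — {bracket, gear, housing, pin, shaft}
6. bearing@(1, 1, 0) [+y clear] — {bearing, bracket, gear, housing, pin, shaft}
7. spacer@(0, 0, -2) [+y clear] — {bearing, bracket, gear, housing, pin, shaft, spacer}
8. cover@(2, 1, 0) [-y clear] — {bearing, bracket, cover, gear, housing, pin, shaft, spacer}
9. flange@(2, 0, 0) [+x clear] — {bearing, bracket, cover, flange, gear, housing, pin, shaft, spacer}
10. bushing@(1, 0, 0) [+z clear] — {bearing, bracket, bushing, cover, flange, gear, housing, pin, shaft, spacer}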